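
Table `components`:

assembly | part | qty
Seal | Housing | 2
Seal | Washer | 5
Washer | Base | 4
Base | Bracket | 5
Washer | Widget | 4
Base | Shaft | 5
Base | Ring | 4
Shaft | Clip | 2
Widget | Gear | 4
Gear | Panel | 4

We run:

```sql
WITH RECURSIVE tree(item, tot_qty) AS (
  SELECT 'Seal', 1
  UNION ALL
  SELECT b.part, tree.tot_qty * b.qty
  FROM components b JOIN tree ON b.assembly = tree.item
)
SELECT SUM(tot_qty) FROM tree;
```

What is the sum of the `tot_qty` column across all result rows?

Base: (Seal, tot_qty=1).
Iteration 1: components of {Seal} -> Housing = 1*2 = 2, Washer = 1*5 = 5.
Iteration 2: components of {Housing,Washer} -> Base = 5*4 = 20, Widget = 5*4 = 20.
Iteration 3: components of {Base,Widget} -> Bracket = 20*5 = 100, Gear = 20*4 = 80, Ring = 20*4 = 80, Shaft = 20*5 = 100.
Iteration 4: components of {Bracket,Gear,Ring,Shaft} -> Clip = 100*2 = 200, Panel = 80*4 = 320.
Iteration 5: no further components; recursion stops.
SUM(tot_qty) = 1 + 2 + 5 + 20 + 20 + 100 + 100 + 80 + 80 + 200 + 320 = 928.

928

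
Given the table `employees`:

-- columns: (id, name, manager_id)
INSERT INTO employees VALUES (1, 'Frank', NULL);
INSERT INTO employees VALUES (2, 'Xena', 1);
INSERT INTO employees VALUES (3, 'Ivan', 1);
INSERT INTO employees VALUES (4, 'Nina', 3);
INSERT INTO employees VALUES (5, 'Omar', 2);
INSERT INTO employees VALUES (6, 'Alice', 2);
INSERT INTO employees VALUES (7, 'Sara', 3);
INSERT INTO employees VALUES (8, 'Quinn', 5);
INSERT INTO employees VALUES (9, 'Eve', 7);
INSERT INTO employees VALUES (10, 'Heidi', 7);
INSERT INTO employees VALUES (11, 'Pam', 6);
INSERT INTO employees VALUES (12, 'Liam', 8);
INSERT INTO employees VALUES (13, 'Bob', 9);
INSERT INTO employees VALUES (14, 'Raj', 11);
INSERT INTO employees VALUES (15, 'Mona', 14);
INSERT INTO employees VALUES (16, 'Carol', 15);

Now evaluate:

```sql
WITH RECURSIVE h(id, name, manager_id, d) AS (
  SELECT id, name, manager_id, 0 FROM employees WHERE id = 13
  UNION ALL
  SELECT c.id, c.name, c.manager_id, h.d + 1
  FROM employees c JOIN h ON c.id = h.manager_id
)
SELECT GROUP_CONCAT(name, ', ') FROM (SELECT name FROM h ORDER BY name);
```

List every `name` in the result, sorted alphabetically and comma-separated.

Bob, Eve, Frank, Ivan, Sara

Base: id=13 (Bob), manager_id=9, d 0.
Iteration 1: join on id=9 -> Eve (id 9, manager_id=7, d 1).
Iteration 2: join on id=7 -> Sara (id 7, manager_id=3, d 2).
Iteration 3: join on id=3 -> Ivan (id 3, manager_id=1, d 3).
Iteration 4: join on id=1 -> Frank (id 1, manager_id=NULL, d 4).
Iteration 5: manager_id is NULL; no match; recursion stops.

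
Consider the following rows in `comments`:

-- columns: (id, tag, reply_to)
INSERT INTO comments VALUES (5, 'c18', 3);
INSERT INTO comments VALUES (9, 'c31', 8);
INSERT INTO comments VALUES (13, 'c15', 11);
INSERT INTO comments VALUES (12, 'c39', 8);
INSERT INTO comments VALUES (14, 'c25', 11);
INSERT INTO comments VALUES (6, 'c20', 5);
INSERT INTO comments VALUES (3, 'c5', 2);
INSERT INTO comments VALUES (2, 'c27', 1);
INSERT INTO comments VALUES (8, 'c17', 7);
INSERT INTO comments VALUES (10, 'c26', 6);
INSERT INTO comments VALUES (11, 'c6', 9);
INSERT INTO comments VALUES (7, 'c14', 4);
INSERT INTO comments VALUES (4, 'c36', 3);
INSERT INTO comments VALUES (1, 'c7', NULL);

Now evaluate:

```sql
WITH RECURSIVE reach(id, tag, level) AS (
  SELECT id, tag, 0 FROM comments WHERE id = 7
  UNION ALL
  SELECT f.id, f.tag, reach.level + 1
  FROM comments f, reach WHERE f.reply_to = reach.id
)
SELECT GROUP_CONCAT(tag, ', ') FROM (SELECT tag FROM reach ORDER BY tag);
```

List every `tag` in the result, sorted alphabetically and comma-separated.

Base: id=7 (c14) at level 0.
Iteration 1: rows with reply_to in {7} -> c17 (id 8, level 1).
Iteration 2: rows with reply_to in {8} -> c31 (id 9, level 2), c39 (id 12, level 2).
Iteration 3: rows with reply_to in {9,12} -> c6 (id 11, level 3).
Iteration 4: rows with reply_to in {11} -> c15 (id 13, level 4), c25 (id 14, level 4).
Iteration 5: no rows with reply_to in {13,14}; recursion stops.

c14, c15, c17, c25, c31, c39, c6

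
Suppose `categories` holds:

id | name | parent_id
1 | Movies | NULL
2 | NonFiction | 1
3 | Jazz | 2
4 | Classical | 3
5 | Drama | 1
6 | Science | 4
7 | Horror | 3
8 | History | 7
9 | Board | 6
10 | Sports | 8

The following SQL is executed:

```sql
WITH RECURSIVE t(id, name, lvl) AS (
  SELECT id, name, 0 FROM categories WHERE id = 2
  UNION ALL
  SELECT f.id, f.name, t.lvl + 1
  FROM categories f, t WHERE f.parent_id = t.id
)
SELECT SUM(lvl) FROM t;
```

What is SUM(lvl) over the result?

Base: id=2 (NonFiction) at lvl 0.
Iteration 1: rows with parent_id in {2} -> Jazz (id 3, lvl 1).
Iteration 2: rows with parent_id in {3} -> Classical (id 4, lvl 2), Horror (id 7, lvl 2).
Iteration 3: rows with parent_id in {4,7} -> Science (id 6, lvl 3), History (id 8, lvl 3).
Iteration 4: rows with parent_id in {6,8} -> Board (id 9, lvl 4), Sports (id 10, lvl 4).
Iteration 5: no rows with parent_id in {9,10}; recursion stops.
SUM(lvl) = 0 + 1 + 2 + 2 + 3 + 3 + 4 + 4 = 19.

19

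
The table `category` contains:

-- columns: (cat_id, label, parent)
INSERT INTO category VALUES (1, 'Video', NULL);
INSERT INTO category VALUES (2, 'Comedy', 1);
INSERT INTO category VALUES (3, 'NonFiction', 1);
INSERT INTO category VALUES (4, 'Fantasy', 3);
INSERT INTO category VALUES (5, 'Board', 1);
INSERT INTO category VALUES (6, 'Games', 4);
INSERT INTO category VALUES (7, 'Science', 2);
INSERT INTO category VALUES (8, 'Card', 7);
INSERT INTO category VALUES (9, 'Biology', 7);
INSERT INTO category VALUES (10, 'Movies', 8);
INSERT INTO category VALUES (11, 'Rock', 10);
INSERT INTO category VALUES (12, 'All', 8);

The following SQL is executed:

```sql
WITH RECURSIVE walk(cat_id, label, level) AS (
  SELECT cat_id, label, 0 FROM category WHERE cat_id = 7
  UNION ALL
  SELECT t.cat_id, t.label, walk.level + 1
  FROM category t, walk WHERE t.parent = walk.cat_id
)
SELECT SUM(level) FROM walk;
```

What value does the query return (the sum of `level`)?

Base: cat_id=7 (Science) at level 0.
Iteration 1: rows with parent in {7} -> Card (id 8, level 1), Biology (id 9, level 1).
Iteration 2: rows with parent in {8,9} -> Movies (id 10, level 2), All (id 12, level 2).
Iteration 3: rows with parent in {10,12} -> Rock (id 11, level 3).
Iteration 4: no rows with parent in {11}; recursion stops.
SUM(level) = 0 + 1 + 1 + 2 + 2 + 3 = 9.

9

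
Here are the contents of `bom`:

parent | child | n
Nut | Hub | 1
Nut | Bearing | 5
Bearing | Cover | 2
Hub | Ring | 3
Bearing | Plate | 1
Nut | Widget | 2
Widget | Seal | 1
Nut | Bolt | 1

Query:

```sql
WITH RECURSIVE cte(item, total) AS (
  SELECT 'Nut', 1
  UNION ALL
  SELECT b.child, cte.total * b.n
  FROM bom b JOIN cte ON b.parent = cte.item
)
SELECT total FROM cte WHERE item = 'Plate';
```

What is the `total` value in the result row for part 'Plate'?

Base: (Nut, total=1).
Iteration 1: components of {Nut} -> Bearing = 1*5 = 5, Bolt = 1*1 = 1, Hub = 1*1 = 1, Widget = 1*2 = 2.
Iteration 2: components of {Bearing,Bolt,Hub,Widget} -> Cover = 5*2 = 10, Plate = 5*1 = 5, Ring = 1*3 = 3, Seal = 2*1 = 2.
Iteration 3: no further components; recursion stops.

5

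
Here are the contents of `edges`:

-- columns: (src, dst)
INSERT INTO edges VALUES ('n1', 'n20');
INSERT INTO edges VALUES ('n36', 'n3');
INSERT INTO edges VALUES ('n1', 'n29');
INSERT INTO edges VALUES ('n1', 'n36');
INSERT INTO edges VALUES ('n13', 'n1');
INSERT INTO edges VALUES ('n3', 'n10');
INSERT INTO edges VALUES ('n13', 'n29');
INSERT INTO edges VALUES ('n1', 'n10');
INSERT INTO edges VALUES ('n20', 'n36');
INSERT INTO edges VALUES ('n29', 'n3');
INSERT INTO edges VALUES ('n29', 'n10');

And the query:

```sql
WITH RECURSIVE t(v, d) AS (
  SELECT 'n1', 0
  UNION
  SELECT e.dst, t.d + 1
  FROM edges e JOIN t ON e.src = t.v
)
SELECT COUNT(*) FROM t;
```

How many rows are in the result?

11

Base: (n1, d=0).
Iteration 1: edges from {n1} -> (n10, d=1), (n20, d=1), (n29, d=1), (n36, d=1).
Iteration 2: edges from {n10,n20,n29,n36} -> (n10, d=2), (n3, d=2), (n36, d=2). [UNION drops 1 duplicate row(s)]
Iteration 3: edges from {n10,n3,n36} -> (n10, d=3), (n3, d=3).
Iteration 4: edges from {n10,n3} -> (n10, d=4).
Iteration 5: no outgoing edges from {n10}; recursion stops.
Total rows emitted: 11.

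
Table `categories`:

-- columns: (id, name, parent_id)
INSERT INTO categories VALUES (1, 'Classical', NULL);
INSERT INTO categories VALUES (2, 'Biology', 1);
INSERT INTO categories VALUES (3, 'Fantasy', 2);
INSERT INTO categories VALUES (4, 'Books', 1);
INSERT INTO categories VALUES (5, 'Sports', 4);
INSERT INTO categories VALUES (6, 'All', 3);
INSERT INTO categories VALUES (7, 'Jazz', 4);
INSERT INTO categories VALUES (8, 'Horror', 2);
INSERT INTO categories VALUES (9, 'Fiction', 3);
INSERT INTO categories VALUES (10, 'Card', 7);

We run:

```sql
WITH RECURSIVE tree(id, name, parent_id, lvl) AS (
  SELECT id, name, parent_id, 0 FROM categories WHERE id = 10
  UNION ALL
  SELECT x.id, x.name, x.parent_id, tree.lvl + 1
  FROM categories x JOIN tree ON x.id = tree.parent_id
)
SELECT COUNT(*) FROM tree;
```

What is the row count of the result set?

4

Base: id=10 (Card), parent_id=7, lvl 0.
Iteration 1: join on id=7 -> Jazz (id 7, parent_id=4, lvl 1).
Iteration 2: join on id=4 -> Books (id 4, parent_id=1, lvl 2).
Iteration 3: join on id=1 -> Classical (id 1, parent_id=NULL, lvl 3).
Iteration 4: parent_id is NULL; no match; recursion stops.
Total rows emitted: 4.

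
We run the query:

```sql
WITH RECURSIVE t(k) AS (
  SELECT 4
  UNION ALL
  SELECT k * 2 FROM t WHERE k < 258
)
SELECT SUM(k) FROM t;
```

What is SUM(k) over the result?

1020

Base: k=4.
Iteration 1: 4 < 258 holds -> k = 4 * 2 = 8.
Iteration 2: 8 < 258 holds -> k = 8 * 2 = 16.
Iteration 3: 16 < 258 holds -> k = 16 * 2 = 32.
Iteration 4: 32 < 258 holds -> k = 32 * 2 = 64.
Iteration 5: 64 < 258 holds -> k = 64 * 2 = 128.
Iteration 6: 128 < 258 holds -> k = 128 * 2 = 256.
Iteration 7: 256 < 258 holds -> k = 256 * 2 = 512.
Iteration 8: 512 < 258 fails; recursion stops.
SUM(k) = 4 + 8 + 16 + 32 + 64 + 128 + 256 + 512 = 1020.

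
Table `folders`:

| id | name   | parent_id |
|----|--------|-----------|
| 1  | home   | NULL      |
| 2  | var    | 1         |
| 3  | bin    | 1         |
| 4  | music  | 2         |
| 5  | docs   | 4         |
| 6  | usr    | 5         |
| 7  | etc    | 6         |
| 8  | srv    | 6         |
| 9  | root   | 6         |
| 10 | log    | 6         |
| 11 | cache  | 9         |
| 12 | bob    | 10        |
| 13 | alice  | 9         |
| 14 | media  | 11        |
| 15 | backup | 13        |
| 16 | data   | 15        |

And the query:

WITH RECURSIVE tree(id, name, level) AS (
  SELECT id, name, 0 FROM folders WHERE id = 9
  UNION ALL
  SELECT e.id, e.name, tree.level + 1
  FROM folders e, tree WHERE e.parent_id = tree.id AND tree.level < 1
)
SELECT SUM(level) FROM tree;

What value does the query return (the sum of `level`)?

2

Base: id=9 (root) at level 0.
Iteration 1: rows with parent_id in {9} -> cache (id 11, level 1), alice (id 13, level 1).
Iteration 2: level < 1 fails for all current rows; recursion stops.
SUM(level) = 0 + 1 + 1 = 2.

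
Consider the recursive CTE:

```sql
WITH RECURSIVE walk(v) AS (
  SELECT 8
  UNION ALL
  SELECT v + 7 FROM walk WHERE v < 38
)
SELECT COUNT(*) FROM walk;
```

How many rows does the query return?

6

Base: v=8.
Iteration 1: 8 < 38 holds -> v = 8 + 7 = 15.
Iteration 2: 15 < 38 holds -> v = 15 + 7 = 22.
Iteration 3: 22 < 38 holds -> v = 22 + 7 = 29.
Iteration 4: 29 < 38 holds -> v = 29 + 7 = 36.
Iteration 5: 36 < 38 holds -> v = 36 + 7 = 43.
Iteration 6: 43 < 38 fails; recursion stops.
Total rows emitted: 6.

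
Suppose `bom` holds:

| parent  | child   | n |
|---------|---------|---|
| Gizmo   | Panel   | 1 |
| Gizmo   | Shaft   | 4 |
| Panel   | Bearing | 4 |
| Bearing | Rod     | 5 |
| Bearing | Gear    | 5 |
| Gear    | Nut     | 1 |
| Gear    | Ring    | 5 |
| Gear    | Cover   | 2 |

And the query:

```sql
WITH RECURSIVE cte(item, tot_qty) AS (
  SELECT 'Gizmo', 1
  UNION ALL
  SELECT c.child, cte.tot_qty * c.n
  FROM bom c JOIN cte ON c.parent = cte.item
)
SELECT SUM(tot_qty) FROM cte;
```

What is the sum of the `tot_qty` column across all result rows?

Base: (Gizmo, tot_qty=1).
Iteration 1: components of {Gizmo} -> Panel = 1*1 = 1, Shaft = 1*4 = 4.
Iteration 2: components of {Panel,Shaft} -> Bearing = 1*4 = 4.
Iteration 3: components of {Bearing} -> Gear = 4*5 = 20, Rod = 4*5 = 20.
Iteration 4: components of {Gear,Rod} -> Cover = 20*2 = 40, Nut = 20*1 = 20, Ring = 20*5 = 100.
Iteration 5: no further components; recursion stops.
SUM(tot_qty) = 1 + 1 + 4 + 4 + 20 + 20 + 20 + 100 + 40 = 210.

210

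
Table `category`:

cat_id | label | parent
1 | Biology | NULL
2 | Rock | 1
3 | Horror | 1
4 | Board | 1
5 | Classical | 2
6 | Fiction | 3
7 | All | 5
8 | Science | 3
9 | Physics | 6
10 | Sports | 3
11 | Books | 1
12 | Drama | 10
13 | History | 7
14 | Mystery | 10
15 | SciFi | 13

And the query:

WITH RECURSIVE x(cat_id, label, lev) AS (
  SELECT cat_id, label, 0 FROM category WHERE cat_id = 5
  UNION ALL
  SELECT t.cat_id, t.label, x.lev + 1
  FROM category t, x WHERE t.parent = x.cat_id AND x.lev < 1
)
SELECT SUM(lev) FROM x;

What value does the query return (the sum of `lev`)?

1

Base: cat_id=5 (Classical) at lev 0.
Iteration 1: rows with parent in {5} -> All (id 7, lev 1).
Iteration 2: lev < 1 fails for all current rows; recursion stops.
SUM(lev) = 0 + 1 = 1.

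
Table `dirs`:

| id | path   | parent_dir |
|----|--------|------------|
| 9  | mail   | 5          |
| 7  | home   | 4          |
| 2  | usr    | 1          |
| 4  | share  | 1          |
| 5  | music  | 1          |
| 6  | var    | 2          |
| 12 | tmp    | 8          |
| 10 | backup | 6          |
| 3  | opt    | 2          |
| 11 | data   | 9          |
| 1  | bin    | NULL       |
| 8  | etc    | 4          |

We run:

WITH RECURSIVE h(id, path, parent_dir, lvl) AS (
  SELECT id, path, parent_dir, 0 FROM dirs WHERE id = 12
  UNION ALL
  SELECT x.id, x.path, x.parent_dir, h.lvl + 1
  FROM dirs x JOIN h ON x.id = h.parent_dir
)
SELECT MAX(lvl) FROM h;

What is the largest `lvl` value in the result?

3

Base: id=12 (tmp), parent_dir=8, lvl 0.
Iteration 1: join on id=8 -> etc (id 8, parent_dir=4, lvl 1).
Iteration 2: join on id=4 -> share (id 4, parent_dir=1, lvl 2).
Iteration 3: join on id=1 -> bin (id 1, parent_dir=NULL, lvl 3).
Iteration 4: parent_dir is NULL; no match; recursion stops.
lvl values: 0, 1, 2, 3; the maximum is 3.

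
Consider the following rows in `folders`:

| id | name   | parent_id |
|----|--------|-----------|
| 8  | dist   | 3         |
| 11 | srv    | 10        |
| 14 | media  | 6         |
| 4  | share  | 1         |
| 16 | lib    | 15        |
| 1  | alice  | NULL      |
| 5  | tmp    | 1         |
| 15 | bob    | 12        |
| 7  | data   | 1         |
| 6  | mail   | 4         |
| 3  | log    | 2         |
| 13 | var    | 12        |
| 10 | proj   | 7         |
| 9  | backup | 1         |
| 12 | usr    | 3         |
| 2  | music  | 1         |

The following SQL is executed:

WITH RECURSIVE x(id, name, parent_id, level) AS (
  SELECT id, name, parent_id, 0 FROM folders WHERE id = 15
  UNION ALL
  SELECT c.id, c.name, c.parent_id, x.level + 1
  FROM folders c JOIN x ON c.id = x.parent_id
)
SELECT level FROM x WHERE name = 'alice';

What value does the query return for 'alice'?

Base: id=15 (bob), parent_id=12, level 0.
Iteration 1: join on id=12 -> usr (id 12, parent_id=3, level 1).
Iteration 2: join on id=3 -> log (id 3, parent_id=2, level 2).
Iteration 3: join on id=2 -> music (id 2, parent_id=1, level 3).
Iteration 4: join on id=1 -> alice (id 1, parent_id=NULL, level 4).
Iteration 5: parent_id is NULL; no match; recursion stops.

4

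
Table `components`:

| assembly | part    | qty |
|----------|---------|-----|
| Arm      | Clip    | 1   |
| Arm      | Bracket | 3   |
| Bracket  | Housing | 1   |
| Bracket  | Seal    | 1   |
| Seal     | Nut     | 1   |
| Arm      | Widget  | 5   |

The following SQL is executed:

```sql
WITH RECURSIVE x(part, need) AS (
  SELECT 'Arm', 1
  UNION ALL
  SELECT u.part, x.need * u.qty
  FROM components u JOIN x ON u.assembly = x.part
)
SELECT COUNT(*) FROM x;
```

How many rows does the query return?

7

Base: (Arm, need=1).
Iteration 1: components of {Arm} -> Bracket = 1*3 = 3, Clip = 1*1 = 1, Widget = 1*5 = 5.
Iteration 2: components of {Bracket,Clip,Widget} -> Housing = 3*1 = 3, Seal = 3*1 = 3.
Iteration 3: components of {Housing,Seal} -> Nut = 3*1 = 3.
Iteration 4: no further components; recursion stops.
Total rows emitted: 7.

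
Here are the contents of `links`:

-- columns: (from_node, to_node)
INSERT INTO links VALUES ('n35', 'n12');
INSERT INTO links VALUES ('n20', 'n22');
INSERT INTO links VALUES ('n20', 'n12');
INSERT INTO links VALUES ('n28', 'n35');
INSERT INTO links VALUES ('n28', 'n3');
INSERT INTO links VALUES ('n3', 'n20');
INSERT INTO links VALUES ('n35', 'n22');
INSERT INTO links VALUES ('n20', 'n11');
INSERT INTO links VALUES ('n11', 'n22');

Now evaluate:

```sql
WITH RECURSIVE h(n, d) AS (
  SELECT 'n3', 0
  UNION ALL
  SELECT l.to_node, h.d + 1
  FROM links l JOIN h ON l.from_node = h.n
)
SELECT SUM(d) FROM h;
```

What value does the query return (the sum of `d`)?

10

Base: (n3, d=0).
Iteration 1: edges from {n3} -> (n20, d=1).
Iteration 2: edges from {n20} -> (n11, d=2), (n12, d=2), (n22, d=2).
Iteration 3: edges from {n11,n12,n22} -> (n22, d=3).
Iteration 4: no outgoing edges from {n22}; recursion stops.
SUM(d) = 0 + 1 + 2 + 2 + 2 + 3 = 10.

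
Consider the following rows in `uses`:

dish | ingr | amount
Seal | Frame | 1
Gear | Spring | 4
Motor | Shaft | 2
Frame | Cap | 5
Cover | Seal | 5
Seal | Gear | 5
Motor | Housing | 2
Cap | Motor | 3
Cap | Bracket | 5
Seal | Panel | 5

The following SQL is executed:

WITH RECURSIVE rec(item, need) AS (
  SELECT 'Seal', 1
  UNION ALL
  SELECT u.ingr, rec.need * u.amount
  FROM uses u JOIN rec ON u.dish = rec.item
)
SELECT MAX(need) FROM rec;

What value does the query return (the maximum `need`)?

Base: (Seal, need=1).
Iteration 1: components of {Seal} -> Frame = 1*1 = 1, Gear = 1*5 = 5, Panel = 1*5 = 5.
Iteration 2: components of {Frame,Gear,Panel} -> Cap = 1*5 = 5, Spring = 5*4 = 20.
Iteration 3: components of {Cap,Spring} -> Bracket = 5*5 = 25, Motor = 5*3 = 15.
Iteration 4: components of {Bracket,Motor} -> Housing = 15*2 = 30, Shaft = 15*2 = 30.
Iteration 5: no further components; recursion stops.
need values: 1, 5, 1, 5, 5, 20, 15, 25, 30, 30; the maximum is 30.

30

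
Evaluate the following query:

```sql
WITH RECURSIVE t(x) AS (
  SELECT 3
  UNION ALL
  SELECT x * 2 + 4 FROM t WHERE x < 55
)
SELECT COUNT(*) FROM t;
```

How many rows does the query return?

Base: x=3.
Iteration 1: 3 < 55 holds -> x = 3 * 2 + 4 = 10.
Iteration 2: 10 < 55 holds -> x = 10 * 2 + 4 = 24.
Iteration 3: 24 < 55 holds -> x = 24 * 2 + 4 = 52.
Iteration 4: 52 < 55 holds -> x = 52 * 2 + 4 = 108.
Iteration 5: 108 < 55 fails; recursion stops.
Total rows emitted: 5.

5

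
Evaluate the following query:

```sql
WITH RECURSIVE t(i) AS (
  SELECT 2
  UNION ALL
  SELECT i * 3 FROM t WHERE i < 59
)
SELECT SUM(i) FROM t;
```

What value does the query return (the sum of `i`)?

242

Base: i=2.
Iteration 1: 2 < 59 holds -> i = 2 * 3 = 6.
Iteration 2: 6 < 59 holds -> i = 6 * 3 = 18.
Iteration 3: 18 < 59 holds -> i = 18 * 3 = 54.
Iteration 4: 54 < 59 holds -> i = 54 * 3 = 162.
Iteration 5: 162 < 59 fails; recursion stops.
SUM(i) = 2 + 6 + 18 + 54 + 162 = 242.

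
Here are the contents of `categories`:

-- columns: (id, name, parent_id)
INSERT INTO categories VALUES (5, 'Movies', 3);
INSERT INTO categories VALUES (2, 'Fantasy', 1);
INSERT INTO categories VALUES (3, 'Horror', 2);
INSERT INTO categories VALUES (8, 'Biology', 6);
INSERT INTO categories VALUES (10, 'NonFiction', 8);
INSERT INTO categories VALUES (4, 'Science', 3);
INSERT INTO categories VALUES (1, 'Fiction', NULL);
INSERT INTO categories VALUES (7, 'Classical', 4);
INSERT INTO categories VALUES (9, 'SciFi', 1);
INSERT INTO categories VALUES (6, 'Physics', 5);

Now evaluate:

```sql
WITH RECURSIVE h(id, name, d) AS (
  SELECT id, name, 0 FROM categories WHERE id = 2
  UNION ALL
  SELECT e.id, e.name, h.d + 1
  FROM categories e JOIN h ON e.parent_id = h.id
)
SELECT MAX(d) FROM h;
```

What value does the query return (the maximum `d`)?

Base: id=2 (Fantasy) at d 0.
Iteration 1: rows with parent_id in {2} -> Horror (id 3, d 1).
Iteration 2: rows with parent_id in {3} -> Science (id 4, d 2), Movies (id 5, d 2).
Iteration 3: rows with parent_id in {4,5} -> Physics (id 6, d 3), Classical (id 7, d 3).
Iteration 4: rows with parent_id in {6,7} -> Biology (id 8, d 4).
Iteration 5: rows with parent_id in {8} -> NonFiction (id 10, d 5).
Iteration 6: no rows with parent_id in {10}; recursion stops.
d values: 0, 1, 2, 2, 3, 3, 4, 5; the maximum is 5.

5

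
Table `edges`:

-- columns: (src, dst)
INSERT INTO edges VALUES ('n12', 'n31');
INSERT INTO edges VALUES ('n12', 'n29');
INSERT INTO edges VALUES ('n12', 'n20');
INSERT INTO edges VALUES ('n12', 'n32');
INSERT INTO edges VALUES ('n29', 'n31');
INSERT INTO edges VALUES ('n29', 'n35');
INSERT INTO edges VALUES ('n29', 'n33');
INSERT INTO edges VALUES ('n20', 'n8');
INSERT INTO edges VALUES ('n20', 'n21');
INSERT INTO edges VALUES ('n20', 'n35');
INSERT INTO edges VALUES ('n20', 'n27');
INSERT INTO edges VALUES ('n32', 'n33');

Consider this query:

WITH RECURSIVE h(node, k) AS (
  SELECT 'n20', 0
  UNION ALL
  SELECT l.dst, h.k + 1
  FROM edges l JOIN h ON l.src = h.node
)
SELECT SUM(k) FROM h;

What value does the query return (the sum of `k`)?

Base: (n20, k=0).
Iteration 1: edges from {n20} -> (n21, k=1), (n27, k=1), (n35, k=1), (n8, k=1).
Iteration 2: no outgoing edges from {n21,n27,n35,n8}; recursion stops.
SUM(k) = 0 + 1 + 1 + 1 + 1 = 4.

4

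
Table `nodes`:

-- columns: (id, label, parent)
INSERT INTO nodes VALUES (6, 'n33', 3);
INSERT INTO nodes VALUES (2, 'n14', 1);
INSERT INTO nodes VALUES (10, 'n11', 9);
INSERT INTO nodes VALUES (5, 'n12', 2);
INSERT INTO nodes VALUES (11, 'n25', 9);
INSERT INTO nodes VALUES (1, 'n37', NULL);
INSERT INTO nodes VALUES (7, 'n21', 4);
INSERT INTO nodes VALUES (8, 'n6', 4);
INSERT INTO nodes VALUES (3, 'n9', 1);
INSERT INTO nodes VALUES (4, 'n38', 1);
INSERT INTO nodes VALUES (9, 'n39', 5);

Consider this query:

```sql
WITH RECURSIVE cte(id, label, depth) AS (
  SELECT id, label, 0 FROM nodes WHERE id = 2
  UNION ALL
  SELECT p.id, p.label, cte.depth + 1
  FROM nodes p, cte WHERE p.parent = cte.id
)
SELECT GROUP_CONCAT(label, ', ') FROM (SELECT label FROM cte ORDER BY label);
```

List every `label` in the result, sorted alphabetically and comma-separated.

n11, n12, n14, n25, n39

Base: id=2 (n14) at depth 0.
Iteration 1: rows with parent in {2} -> n12 (id 5, depth 1).
Iteration 2: rows with parent in {5} -> n39 (id 9, depth 2).
Iteration 3: rows with parent in {9} -> n11 (id 10, depth 3), n25 (id 11, depth 3).
Iteration 4: no rows with parent in {10,11}; recursion stops.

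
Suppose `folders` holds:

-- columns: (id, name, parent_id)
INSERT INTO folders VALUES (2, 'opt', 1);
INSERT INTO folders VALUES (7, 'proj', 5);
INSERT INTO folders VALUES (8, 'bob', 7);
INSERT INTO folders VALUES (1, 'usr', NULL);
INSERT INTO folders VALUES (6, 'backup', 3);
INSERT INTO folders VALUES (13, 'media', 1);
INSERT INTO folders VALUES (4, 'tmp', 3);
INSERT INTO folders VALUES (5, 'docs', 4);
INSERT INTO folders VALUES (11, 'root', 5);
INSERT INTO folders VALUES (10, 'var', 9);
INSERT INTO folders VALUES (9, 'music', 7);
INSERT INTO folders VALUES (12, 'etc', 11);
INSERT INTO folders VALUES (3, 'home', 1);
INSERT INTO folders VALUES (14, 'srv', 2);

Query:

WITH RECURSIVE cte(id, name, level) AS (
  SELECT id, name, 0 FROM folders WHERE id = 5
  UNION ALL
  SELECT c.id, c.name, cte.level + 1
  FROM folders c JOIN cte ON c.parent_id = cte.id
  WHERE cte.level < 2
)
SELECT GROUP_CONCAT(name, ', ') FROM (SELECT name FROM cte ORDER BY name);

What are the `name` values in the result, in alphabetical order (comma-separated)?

Base: id=5 (docs) at level 0.
Iteration 1: rows with parent_id in {5} -> proj (id 7, level 1), root (id 11, level 1).
Iteration 2: rows with parent_id in {7,11} -> bob (id 8, level 2), music (id 9, level 2), etc (id 12, level 2).
Iteration 3: level < 2 fails for all current rows; recursion stops.

bob, docs, etc, music, proj, root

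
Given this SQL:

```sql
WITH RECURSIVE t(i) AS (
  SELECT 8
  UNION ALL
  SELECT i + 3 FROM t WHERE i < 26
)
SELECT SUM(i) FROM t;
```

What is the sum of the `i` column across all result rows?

Base: i=8.
Iteration 1: 8 < 26 holds -> i = 8 + 3 = 11.
Iteration 2: 11 < 26 holds -> i = 11 + 3 = 14.
Iteration 3: 14 < 26 holds -> i = 14 + 3 = 17.
Iteration 4: 17 < 26 holds -> i = 17 + 3 = 20.
Iteration 5: 20 < 26 holds -> i = 20 + 3 = 23.
Iteration 6: 23 < 26 holds -> i = 23 + 3 = 26.
Iteration 7: 26 < 26 fails; recursion stops.
SUM(i) = 8 + 11 + 14 + 17 + 20 + 23 + 26 = 119.

119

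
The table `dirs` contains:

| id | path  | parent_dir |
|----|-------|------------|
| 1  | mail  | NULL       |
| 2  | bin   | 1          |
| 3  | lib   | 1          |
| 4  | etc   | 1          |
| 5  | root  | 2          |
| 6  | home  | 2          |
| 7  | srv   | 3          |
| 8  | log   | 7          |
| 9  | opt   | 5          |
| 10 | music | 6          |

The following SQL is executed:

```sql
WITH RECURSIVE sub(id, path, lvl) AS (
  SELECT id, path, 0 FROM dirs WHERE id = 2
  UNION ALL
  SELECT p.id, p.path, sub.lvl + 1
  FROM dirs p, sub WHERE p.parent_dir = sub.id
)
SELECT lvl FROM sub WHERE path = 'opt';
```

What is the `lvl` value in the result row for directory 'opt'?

2

Base: id=2 (bin) at lvl 0.
Iteration 1: rows with parent_dir in {2} -> root (id 5, lvl 1), home (id 6, lvl 1).
Iteration 2: rows with parent_dir in {5,6} -> opt (id 9, lvl 2), music (id 10, lvl 2).
Iteration 3: no rows with parent_dir in {9,10}; recursion stops.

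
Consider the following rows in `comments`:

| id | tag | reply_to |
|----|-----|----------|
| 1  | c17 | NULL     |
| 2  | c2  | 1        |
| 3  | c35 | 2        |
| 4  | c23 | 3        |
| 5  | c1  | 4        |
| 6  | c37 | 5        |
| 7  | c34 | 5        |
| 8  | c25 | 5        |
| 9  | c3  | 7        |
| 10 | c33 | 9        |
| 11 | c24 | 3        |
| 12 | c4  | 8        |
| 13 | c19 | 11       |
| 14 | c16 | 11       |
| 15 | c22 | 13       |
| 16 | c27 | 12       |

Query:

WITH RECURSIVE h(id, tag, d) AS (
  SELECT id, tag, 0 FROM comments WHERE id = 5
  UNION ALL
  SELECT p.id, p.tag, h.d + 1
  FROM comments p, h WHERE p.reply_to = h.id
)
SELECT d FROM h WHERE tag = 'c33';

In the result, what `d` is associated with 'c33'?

3

Base: id=5 (c1) at d 0.
Iteration 1: rows with reply_to in {5} -> c37 (id 6, d 1), c34 (id 7, d 1), c25 (id 8, d 1).
Iteration 2: rows with reply_to in {6,7,8} -> c3 (id 9, d 2), c4 (id 12, d 2).
Iteration 3: rows with reply_to in {9,12} -> c33 (id 10, d 3), c27 (id 16, d 3).
Iteration 4: no rows with reply_to in {10,16}; recursion stops.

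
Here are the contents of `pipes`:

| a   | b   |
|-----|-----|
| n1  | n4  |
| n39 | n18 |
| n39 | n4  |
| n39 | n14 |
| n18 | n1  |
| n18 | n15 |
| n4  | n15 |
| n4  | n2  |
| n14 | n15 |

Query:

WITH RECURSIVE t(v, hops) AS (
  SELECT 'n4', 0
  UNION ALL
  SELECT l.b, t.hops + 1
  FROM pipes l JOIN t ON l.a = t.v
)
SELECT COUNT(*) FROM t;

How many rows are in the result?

3

Base: (n4, hops=0).
Iteration 1: edges from {n4} -> (n15, hops=1), (n2, hops=1).
Iteration 2: no outgoing edges from {n15,n2}; recursion stops.
Total rows emitted: 3.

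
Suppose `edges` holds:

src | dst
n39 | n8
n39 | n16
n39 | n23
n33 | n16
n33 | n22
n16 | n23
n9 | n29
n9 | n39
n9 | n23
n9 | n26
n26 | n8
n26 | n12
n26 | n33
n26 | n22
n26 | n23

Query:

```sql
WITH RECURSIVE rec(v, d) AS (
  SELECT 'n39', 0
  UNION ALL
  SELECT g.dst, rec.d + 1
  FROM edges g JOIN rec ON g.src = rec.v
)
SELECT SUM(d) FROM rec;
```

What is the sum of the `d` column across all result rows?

5

Base: (n39, d=0).
Iteration 1: edges from {n39} -> (n16, d=1), (n23, d=1), (n8, d=1).
Iteration 2: edges from {n16,n23,n8} -> (n23, d=2).
Iteration 3: no outgoing edges from {n23}; recursion stops.
SUM(d) = 0 + 1 + 1 + 1 + 2 = 5.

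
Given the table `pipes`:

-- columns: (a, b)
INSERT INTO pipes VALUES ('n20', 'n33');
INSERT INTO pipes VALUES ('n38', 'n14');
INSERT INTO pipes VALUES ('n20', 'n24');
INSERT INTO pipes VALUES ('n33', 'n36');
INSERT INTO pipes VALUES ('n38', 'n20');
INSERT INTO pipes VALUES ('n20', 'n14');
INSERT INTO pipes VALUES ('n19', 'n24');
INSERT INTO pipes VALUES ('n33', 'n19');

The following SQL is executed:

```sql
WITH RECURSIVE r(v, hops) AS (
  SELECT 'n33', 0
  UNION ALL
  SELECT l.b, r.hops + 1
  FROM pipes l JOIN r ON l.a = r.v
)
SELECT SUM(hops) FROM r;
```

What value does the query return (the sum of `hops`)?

Base: (n33, hops=0).
Iteration 1: edges from {n33} -> (n19, hops=1), (n36, hops=1).
Iteration 2: edges from {n19,n36} -> (n24, hops=2).
Iteration 3: no outgoing edges from {n24}; recursion stops.
SUM(hops) = 0 + 1 + 1 + 2 = 4.

4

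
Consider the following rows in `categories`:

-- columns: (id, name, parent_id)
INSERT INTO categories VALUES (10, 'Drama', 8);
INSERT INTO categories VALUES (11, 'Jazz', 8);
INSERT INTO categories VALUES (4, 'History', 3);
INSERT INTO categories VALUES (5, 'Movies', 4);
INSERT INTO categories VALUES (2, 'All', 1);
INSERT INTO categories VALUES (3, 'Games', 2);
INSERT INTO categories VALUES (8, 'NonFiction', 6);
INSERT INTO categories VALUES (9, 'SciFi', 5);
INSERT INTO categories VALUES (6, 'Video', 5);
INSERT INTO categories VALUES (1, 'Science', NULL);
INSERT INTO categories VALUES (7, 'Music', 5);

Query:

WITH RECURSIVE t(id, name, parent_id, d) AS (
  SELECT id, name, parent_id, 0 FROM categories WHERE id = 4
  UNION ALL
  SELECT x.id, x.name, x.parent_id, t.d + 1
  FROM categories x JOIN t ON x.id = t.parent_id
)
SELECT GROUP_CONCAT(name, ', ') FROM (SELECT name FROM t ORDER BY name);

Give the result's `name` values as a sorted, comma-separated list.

Base: id=4 (History), parent_id=3, d 0.
Iteration 1: join on id=3 -> Games (id 3, parent_id=2, d 1).
Iteration 2: join on id=2 -> All (id 2, parent_id=1, d 2).
Iteration 3: join on id=1 -> Science (id 1, parent_id=NULL, d 3).
Iteration 4: parent_id is NULL; no match; recursion stops.

All, Games, History, Science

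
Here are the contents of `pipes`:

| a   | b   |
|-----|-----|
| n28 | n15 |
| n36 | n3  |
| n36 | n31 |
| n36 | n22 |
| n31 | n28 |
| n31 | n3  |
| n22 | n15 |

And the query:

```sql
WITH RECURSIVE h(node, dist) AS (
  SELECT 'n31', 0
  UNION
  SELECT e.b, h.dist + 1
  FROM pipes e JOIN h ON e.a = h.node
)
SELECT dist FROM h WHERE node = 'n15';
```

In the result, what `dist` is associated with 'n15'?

2

Base: (n31, dist=0).
Iteration 1: edges from {n31} -> (n28, dist=1), (n3, dist=1).
Iteration 2: edges from {n28,n3} -> (n15, dist=2).
Iteration 3: no outgoing edges from {n15}; recursion stops.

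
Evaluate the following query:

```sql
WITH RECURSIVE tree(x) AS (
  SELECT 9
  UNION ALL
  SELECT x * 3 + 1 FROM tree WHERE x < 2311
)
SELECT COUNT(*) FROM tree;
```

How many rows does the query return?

Base: x=9.
Iteration 1: 9 < 2311 holds -> x = 9 * 3 + 1 = 28.
Iteration 2: 28 < 2311 holds -> x = 28 * 3 + 1 = 85.
Iteration 3: 85 < 2311 holds -> x = 85 * 3 + 1 = 256.
Iteration 4: 256 < 2311 holds -> x = 256 * 3 + 1 = 769.
Iteration 5: 769 < 2311 holds -> x = 769 * 3 + 1 = 2308.
Iteration 6: 2308 < 2311 holds -> x = 2308 * 3 + 1 = 6925.
Iteration 7: 6925 < 2311 fails; recursion stops.
Total rows emitted: 7.

7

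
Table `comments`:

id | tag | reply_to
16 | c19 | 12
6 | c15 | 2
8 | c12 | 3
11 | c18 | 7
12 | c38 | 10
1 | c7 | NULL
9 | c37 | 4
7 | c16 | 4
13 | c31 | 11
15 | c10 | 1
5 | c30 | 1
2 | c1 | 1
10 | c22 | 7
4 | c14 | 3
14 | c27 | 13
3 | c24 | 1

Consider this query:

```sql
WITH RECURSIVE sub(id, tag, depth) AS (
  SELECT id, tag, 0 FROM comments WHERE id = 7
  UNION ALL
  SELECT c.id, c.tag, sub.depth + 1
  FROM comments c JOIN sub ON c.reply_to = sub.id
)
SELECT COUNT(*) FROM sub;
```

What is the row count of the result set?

Base: id=7 (c16) at depth 0.
Iteration 1: rows with reply_to in {7} -> c22 (id 10, depth 1), c18 (id 11, depth 1).
Iteration 2: rows with reply_to in {10,11} -> c38 (id 12, depth 2), c31 (id 13, depth 2).
Iteration 3: rows with reply_to in {12,13} -> c27 (id 14, depth 3), c19 (id 16, depth 3).
Iteration 4: no rows with reply_to in {14,16}; recursion stops.
Total rows emitted: 7.

7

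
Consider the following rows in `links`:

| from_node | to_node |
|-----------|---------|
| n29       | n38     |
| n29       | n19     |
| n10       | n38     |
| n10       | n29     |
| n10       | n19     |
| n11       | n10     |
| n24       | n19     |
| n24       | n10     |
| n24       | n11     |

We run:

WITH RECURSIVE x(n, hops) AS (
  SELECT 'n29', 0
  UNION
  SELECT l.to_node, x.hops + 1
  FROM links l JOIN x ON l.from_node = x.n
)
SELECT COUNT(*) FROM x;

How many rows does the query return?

3

Base: (n29, hops=0).
Iteration 1: edges from {n29} -> (n19, hops=1), (n38, hops=1).
Iteration 2: no outgoing edges from {n19,n38}; recursion stops.
Total rows emitted: 3.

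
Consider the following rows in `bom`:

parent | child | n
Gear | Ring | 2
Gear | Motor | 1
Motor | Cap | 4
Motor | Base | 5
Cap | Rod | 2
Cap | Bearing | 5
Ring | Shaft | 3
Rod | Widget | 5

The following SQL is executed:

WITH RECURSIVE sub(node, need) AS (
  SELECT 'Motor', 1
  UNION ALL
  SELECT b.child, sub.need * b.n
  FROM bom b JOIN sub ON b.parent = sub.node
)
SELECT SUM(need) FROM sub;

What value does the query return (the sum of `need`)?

Base: (Motor, need=1).
Iteration 1: components of {Motor} -> Base = 1*5 = 5, Cap = 1*4 = 4.
Iteration 2: components of {Base,Cap} -> Bearing = 4*5 = 20, Rod = 4*2 = 8.
Iteration 3: components of {Bearing,Rod} -> Widget = 8*5 = 40.
Iteration 4: no further components; recursion stops.
SUM(need) = 1 + 4 + 5 + 8 + 20 + 40 = 78.

78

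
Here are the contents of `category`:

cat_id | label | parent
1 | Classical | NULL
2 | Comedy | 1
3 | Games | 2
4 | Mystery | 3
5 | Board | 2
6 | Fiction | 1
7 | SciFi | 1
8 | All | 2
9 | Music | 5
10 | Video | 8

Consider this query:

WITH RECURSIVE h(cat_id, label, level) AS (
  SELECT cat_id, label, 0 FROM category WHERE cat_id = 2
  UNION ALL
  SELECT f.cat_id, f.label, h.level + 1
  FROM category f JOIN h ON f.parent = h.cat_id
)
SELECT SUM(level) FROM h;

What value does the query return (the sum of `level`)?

Base: cat_id=2 (Comedy) at level 0.
Iteration 1: rows with parent in {2} -> Games (id 3, level 1), Board (id 5, level 1), All (id 8, level 1).
Iteration 2: rows with parent in {3,5,8} -> Mystery (id 4, level 2), Music (id 9, level 2), Video (id 10, level 2).
Iteration 3: no rows with parent in {4,9,10}; recursion stops.
SUM(level) = 0 + 1 + 1 + 1 + 2 + 2 + 2 = 9.

9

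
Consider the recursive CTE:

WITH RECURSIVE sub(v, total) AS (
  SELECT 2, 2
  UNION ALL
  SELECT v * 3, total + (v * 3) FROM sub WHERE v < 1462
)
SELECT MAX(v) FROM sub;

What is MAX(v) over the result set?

4374

Base: v=2, total=2.
Iteration 1: 2 < 1462 holds -> v = 2 * 3 = 6, total = 2 + 6 = 8.
Iteration 2: 6 < 1462 holds -> v = 6 * 3 = 18, total = 8 + 18 = 26.
Iteration 3: 18 < 1462 holds -> v = 18 * 3 = 54, total = 26 + 54 = 80.
Iteration 4: 54 < 1462 holds -> v = 54 * 3 = 162, total = 80 + 162 = 242.
Iteration 5: 162 < 1462 holds -> v = 162 * 3 = 486, total = 242 + 486 = 728.
Iteration 6: 486 < 1462 holds -> v = 486 * 3 = 1458, total = 728 + 1458 = 2186.
Iteration 7: 1458 < 1462 holds -> v = 1458 * 3 = 4374, total = 2186 + 4374 = 6560.
Iteration 8: 4374 < 1462 fails; recursion stops.
v values: 2, 6, 18, 54, 162, 486, 1458, 4374; the maximum is 4374.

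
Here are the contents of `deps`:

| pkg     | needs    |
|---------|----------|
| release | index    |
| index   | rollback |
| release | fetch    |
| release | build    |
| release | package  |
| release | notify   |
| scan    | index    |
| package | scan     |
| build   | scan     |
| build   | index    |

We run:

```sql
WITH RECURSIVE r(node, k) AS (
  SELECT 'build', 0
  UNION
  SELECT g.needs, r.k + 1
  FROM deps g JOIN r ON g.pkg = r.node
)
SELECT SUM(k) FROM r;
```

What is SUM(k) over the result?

9

Base: (build, k=0).
Iteration 1: edges from {build} -> (index, k=1), (scan, k=1).
Iteration 2: edges from {index,scan} -> (index, k=2), (rollback, k=2).
Iteration 3: edges from {index,rollback} -> (rollback, k=3).
Iteration 4: no outgoing edges from {rollback}; recursion stops.
SUM(k) = 0 + 1 + 1 + 2 + 2 + 3 = 9.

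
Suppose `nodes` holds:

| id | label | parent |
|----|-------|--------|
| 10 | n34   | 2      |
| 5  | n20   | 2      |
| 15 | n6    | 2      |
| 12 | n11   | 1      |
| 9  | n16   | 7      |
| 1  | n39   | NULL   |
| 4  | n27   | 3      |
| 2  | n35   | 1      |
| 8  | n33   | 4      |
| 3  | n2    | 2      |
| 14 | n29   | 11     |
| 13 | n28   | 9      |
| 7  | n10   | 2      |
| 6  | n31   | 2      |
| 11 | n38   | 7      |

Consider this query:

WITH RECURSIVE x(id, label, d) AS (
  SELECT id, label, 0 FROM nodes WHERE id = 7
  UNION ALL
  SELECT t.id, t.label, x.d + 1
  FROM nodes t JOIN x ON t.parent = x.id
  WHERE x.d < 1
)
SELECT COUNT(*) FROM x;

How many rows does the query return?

Base: id=7 (n10) at d 0.
Iteration 1: rows with parent in {7} -> n16 (id 9, d 1), n38 (id 11, d 1).
Iteration 2: d < 1 fails for all current rows; recursion stops.
Total rows emitted: 3.

3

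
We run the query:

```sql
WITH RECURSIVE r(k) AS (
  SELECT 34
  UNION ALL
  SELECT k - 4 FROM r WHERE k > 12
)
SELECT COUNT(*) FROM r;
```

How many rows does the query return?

Base: k=34.
Iteration 1: 34 > 12 holds -> k = 34 - 4 = 30.
Iteration 2: 30 > 12 holds -> k = 30 - 4 = 26.
Iteration 3: 26 > 12 holds -> k = 26 - 4 = 22.
Iteration 4: 22 > 12 holds -> k = 22 - 4 = 18.
Iteration 5: 18 > 12 holds -> k = 18 - 4 = 14.
Iteration 6: 14 > 12 holds -> k = 14 - 4 = 10.
Iteration 7: 10 > 12 fails; recursion stops.
Total rows emitted: 7.

7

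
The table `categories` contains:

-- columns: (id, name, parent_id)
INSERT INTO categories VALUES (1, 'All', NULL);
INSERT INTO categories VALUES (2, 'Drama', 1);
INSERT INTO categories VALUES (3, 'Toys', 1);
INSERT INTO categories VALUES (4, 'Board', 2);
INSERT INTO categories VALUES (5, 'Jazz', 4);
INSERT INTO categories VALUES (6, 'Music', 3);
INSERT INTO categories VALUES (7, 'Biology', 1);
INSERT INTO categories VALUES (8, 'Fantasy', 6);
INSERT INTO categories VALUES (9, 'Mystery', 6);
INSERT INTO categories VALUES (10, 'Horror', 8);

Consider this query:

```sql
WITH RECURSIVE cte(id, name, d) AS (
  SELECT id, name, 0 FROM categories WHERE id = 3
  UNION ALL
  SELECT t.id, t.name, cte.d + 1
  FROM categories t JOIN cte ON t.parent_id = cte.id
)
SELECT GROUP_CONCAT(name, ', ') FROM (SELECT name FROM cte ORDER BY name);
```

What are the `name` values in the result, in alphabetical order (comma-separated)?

Base: id=3 (Toys) at d 0.
Iteration 1: rows with parent_id in {3} -> Music (id 6, d 1).
Iteration 2: rows with parent_id in {6} -> Fantasy (id 8, d 2), Mystery (id 9, d 2).
Iteration 3: rows with parent_id in {8,9} -> Horror (id 10, d 3).
Iteration 4: no rows with parent_id in {10}; recursion stops.

Fantasy, Horror, Music, Mystery, Toys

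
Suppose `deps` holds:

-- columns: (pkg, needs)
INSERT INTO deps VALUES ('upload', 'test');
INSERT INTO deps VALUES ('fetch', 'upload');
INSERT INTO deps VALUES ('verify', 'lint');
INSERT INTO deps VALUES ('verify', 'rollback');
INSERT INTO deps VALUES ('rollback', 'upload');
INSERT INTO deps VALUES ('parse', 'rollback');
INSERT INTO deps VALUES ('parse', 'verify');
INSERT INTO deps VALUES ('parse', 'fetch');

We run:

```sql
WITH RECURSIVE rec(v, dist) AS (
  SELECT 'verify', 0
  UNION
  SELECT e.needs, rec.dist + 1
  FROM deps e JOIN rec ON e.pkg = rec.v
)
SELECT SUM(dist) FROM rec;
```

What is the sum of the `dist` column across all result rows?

Base: (verify, dist=0).
Iteration 1: edges from {verify} -> (lint, dist=1), (rollback, dist=1).
Iteration 2: edges from {lint,rollback} -> (upload, dist=2).
Iteration 3: edges from {upload} -> (test, dist=3).
Iteration 4: no outgoing edges from {test}; recursion stops.
SUM(dist) = 0 + 1 + 1 + 2 + 3 = 7.

7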